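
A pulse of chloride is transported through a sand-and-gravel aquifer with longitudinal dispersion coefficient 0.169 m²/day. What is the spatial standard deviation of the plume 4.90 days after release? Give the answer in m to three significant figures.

1.29 m

Dispersive spreading gives a Gaussian with σ² = 2Dt; advection only shifts the center.
σ = √(2 × 0.169 × 4.90) = 1.29 m.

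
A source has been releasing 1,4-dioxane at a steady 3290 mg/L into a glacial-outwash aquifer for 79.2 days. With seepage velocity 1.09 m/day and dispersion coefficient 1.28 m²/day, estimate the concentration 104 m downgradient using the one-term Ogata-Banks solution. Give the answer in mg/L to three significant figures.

For a continuous step input, C/C₀ ≈ ½·erfc((x−vt)/(2√(Dt))).
vt = 1.09 × 79.2 = 86.328 m and 2√(Dt) = 2√(1.28 × 79.2) = 20.14 m.
Argument (x−vt)/(2√(Dt)) = (104 − 86.328)/20.14 = 0.8775; ½·erfc(0.8775) = 0.1073.
C = 3290 × 0.1073 = 353 mg/L.

353 mg/L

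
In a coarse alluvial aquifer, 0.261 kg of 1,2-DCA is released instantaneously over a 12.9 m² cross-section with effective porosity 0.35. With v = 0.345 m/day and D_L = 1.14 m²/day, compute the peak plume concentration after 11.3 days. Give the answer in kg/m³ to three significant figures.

The peak of an instantaneous 1D plume sits at x = vt; there the Gaussian factor is 1 and C_max = M/(n_e·A·√(4πDt)), where n_e·A is the pore area the mass is dissolved in.
√(4πDt) = √(4π × 1.14 × 11.3) = 12.72 m, so C_max = 0.261/(0.35 × 12.9 × 12.72) = 0.00454 kg/m³.

0.00454 kg/m³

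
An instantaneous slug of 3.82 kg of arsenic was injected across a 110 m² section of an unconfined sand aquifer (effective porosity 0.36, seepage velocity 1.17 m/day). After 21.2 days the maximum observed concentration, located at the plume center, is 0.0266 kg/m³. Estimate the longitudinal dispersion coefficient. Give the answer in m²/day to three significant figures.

At the plume center C_max = M/(n_e·A·√(4πDt)), so D = M²/(4πt·(n_e·A·C_max)²).
n_e·A·C_max = 0.36 × 110 × 0.0266 = 1.053 kg/m.
D = 3.82²/(4π × 21.2 × 1.053²) = 0.0494 m²/day.

0.0494 m²/day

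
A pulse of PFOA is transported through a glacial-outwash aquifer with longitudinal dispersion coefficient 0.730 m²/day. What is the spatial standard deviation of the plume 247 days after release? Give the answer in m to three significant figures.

Dispersive spreading gives a Gaussian with σ² = 2Dt; advection only shifts the center.
σ = √(2 × 0.730 × 247) = 19.0 m.

19.0 m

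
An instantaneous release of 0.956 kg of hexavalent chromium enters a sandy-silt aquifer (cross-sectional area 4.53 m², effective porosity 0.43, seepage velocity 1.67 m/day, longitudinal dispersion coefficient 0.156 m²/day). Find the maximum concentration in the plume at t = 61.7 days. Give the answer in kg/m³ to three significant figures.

The peak of an instantaneous 1D plume sits at x = vt; there the Gaussian factor is 1 and C_max = M/(n_e·A·√(4πDt)), where n_e·A is the pore area the mass is dissolved in.
√(4πDt) = √(4π × 0.156 × 61.7) = 11.00 m, so C_max = 0.956/(0.43 × 4.53 × 11.00) = 0.0446 kg/m³.

0.0446 kg/m³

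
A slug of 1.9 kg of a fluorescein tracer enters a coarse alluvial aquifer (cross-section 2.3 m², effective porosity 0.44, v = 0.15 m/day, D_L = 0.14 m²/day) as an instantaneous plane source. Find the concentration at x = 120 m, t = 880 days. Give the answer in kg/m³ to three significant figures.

0.0356 kg/m³

For an instantaneous plane source, C(x,t) = M/(n_e·A·√(4πDt)) · exp(−(x−vt)²/(4Dt)), with n_e·A the pore (flow) area.
Plume center vt = 0.15 × 880 = 132 m, so the well at 120 m is 12 m upgradient of the peak.
√(4πDt) = 39.35 m, giving peak height M/(n_e·A·√(4πDt)) = 1.9/(0.44 × 2.3 × 39.35) = 0.04771 kg/m³.
(x−vt)²/(4Dt) = (-12)²/(4 × 0.14 × 880) = 0.2922; exp(−0.2922) = 0.7466.
C = 0.04771 × 0.7466 = 0.0356 kg/m³.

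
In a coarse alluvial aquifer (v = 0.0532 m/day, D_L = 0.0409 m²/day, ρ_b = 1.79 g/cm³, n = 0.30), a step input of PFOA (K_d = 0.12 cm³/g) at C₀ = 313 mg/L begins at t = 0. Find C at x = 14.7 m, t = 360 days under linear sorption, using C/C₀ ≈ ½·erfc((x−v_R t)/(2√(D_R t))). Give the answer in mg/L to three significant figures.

61.5 mg/L

Retardation factor R = 1 + ρ_b·K_d/n = 1 + 1.79 × 0.12/0.30 = 1.716.
Sorption retards both mechanisms: v_R = v/R = 0.03100 m/day, D_R = D/R = 0.02383 m²/day.
v_R·t = 0.03100 × 360 = 11.16 m; 2√(D_R t) = 5.858 m; argument = (14.7 − 11.16)/5.858 = 0.6043.
C = C₀ × ½·erfc(0.6043) = 313 × 0.1964 = 61.5 mg/L.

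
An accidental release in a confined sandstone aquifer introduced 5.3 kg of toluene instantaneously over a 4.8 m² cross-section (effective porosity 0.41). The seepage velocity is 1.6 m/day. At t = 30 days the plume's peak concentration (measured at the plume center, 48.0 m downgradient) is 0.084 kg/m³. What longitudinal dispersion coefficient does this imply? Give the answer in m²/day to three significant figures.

At the plume center C_max = M/(n_e·A·√(4πDt)), so D = M²/(4πt·(n_e·A·C_max)²).
n_e·A·C_max = 0.41 × 4.8 × 0.084 = 0.1653 kg/m.
D = 5.3²/(4π × 30 × 0.1653²) = 2.73 m²/day.

2.73 m²/day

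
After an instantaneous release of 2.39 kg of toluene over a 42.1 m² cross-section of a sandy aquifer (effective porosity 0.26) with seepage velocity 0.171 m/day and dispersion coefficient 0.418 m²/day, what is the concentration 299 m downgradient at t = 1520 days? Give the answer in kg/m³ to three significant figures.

For an instantaneous plane source, C(x,t) = M/(n_e·A·√(4πDt)) · exp(−(x−vt)²/(4Dt)), with n_e·A the pore (flow) area.
Plume center vt = 0.171 × 1520 = 259.92 m, so the well at 299 m is 39.08 m downgradient of the peak.
√(4πDt) = 89.35 m, giving peak height M/(n_e·A·√(4πDt)) = 2.39/(0.26 × 42.1 × 89.35) = 0.002444 kg/m³.
(x−vt)²/(4Dt) = (39.08)²/(4 × 0.418 × 1520) = 0.6009; exp(−0.6009) = 0.5483.
C = 0.002444 × 0.5483 = 0.00134 kg/m³.

0.00134 kg/m³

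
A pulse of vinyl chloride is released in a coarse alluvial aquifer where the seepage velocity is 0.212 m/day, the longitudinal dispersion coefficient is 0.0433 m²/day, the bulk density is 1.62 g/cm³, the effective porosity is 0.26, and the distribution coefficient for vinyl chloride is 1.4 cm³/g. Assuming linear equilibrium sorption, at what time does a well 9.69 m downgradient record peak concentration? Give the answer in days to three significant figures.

435 days

Retardation factor R = 1 + ρ_b·K_d/n = 1 + 1.62 × 1.4/0.26 = 9.723.
Sorption retards both mechanisms: v_R = v/R = 0.02180 m/day, D_R = D/R = 0.004453 m²/day.
Peak time from v_R²t² + 2D_R t − x² = 0: t = (√(D_R² + v_R²x²) − D_R)/v_R².
√(D_R² + v_R²x²) = √(0.004453² + 0.02180² × 9.69²) = 0.2113; v_R² = 0.0004752.
t = (0.2113 − 0.004453)/0.0004752 = 435 days.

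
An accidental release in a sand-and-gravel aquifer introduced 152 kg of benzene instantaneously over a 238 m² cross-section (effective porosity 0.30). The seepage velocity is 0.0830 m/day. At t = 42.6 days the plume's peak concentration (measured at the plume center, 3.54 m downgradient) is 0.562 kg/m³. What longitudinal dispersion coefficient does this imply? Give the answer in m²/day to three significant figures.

At the plume center C_max = M/(n_e·A·√(4πDt)), so D = M²/(4πt·(n_e·A·C_max)²).
n_e·A·C_max = 0.30 × 238 × 0.562 = 40.13 kg/m.
D = 152²/(4π × 42.6 × 40.13²) = 0.0268 m²/day.

0.0268 m²/day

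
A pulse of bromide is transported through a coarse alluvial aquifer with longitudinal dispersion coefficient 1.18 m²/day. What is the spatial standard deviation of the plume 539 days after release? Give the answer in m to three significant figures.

Dispersive spreading gives a Gaussian with σ² = 2Dt; advection only shifts the center.
σ = √(2 × 1.18 × 539) = 35.7 m.

35.7 m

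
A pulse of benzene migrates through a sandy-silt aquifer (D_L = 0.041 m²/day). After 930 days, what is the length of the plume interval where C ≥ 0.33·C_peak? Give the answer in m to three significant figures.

The plume is Gaussian with σ = √(2Dt) = √(2 × 0.041 × 930) = 8.733 m.
C/C_peak = exp(−Δx²/(2σ²)) = 0.33 ⇒ Δx = σ·√(−2 ln 0.33) = 8.733 × 1.489 = 13.00 m.
Width = 2Δx = 26.0 m.

26.0 m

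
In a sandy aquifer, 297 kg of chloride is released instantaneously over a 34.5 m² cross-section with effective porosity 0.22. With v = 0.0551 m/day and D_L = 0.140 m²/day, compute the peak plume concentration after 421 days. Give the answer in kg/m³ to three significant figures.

1.44 kg/m³

The peak of an instantaneous 1D plume sits at x = vt; there the Gaussian factor is 1 and C_max = M/(n_e·A·√(4πDt)), where n_e·A is the pore area the mass is dissolved in.
√(4πDt) = √(4π × 0.140 × 421) = 27.22 m, so C_max = 297/(0.22 × 34.5 × 27.22) = 1.44 kg/m³.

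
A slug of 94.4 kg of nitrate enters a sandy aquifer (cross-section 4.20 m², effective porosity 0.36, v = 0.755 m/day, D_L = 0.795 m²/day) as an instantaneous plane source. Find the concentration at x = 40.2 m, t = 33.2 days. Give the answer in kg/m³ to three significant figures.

0.392 kg/m³

For an instantaneous plane source, C(x,t) = M/(n_e·A·√(4πDt)) · exp(−(x−vt)²/(4Dt)), with n_e·A the pore (flow) area.
Plume center vt = 0.755 × 33.2 = 25.066 m, so the well at 40.2 m is 15.134 m downgradient of the peak.
√(4πDt) = 18.21 m, giving peak height M/(n_e·A·√(4πDt)) = 94.4/(0.36 × 4.20 × 18.21) = 3.429 kg/m³.
(x−vt)²/(4Dt) = (15.134)²/(4 × 0.795 × 33.2) = 2.169; exp(−2.169) = 0.1143.
C = 3.429 × 0.1143 = 0.392 kg/m³.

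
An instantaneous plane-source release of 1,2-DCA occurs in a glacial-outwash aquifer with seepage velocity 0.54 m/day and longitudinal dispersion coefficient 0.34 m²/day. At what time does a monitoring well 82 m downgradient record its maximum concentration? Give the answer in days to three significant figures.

For the 1D instantaneous-source solution, setting ∂C/∂t = 0 at fixed x gives v²t² + 2Dt − x² = 0, so t = (√(D² + v²x²) − D)/v².
√(D² + v²x²) = √(0.34² + 0.54² × 82²) = 44.28; v² = 0.2916.
t = (44.28 − 0.34)/0.2916 = 151 days (vs. the pure-advection estimate x/v = 152 d).

151 days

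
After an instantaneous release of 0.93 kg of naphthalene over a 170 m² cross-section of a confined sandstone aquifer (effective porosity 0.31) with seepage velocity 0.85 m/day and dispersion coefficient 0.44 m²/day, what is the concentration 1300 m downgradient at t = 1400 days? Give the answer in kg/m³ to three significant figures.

1.48e-06 kg/m³

For an instantaneous plane source, C(x,t) = M/(n_e·A·√(4πDt)) · exp(−(x−vt)²/(4Dt)), with n_e·A the pore (flow) area.
Plume center vt = 0.85 × 1400 = 1190 m, so the well at 1300 m is 110 m downgradient of the peak.
√(4πDt) = 87.98 m, giving peak height M/(n_e·A·√(4πDt)) = 0.93/(0.31 × 170 × 87.98) = 0.0002006 kg/m³.
(x−vt)²/(4Dt) = (110)²/(4 × 0.44 × 1400) = 4.911; exp(−4.911) = 0.007365.
C = 0.0002006 × 0.007365 = 1.48e-06 kg/m³.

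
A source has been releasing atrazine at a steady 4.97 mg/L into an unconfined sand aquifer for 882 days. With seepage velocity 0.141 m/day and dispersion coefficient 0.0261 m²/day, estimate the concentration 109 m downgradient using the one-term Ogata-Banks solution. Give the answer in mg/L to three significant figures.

4.91 mg/L

For a continuous step input, C/C₀ ≈ ½·erfc((x−vt)/(2√(Dt))).
vt = 0.141 × 882 = 124.362 m and 2√(Dt) = 2√(0.0261 × 882) = 9.596 m.
Argument (x−vt)/(2√(Dt)) = (109 − 124.362)/9.596 = -1.601; ½·erfc(-1.601) = 0.9882.
C = 4.97 × 0.9882 = 4.91 mg/L.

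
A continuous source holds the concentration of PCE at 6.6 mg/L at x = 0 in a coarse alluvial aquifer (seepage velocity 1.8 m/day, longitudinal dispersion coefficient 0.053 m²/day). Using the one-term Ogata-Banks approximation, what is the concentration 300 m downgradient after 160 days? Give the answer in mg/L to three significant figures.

For a continuous step input, C/C₀ ≈ ½·erfc((x−vt)/(2√(Dt))).
vt = 1.8 × 160 = 288 m and 2√(Dt) = 2√(0.053 × 160) = 5.824 m.
Argument (x−vt)/(2√(Dt)) = (300 − 288)/5.824 = 2.060; ½·erfc(2.060) = 0.001788.
C = 6.6 × 0.001788 = 0.0118 mg/L.

0.0118 mg/L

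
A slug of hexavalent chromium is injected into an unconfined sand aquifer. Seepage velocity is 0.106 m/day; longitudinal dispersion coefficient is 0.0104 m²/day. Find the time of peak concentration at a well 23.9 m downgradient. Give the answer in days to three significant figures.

225 days

For the 1D instantaneous-source solution, setting ∂C/∂t = 0 at fixed x gives v²t² + 2Dt − x² = 0, so t = (√(D² + v²x²) − D)/v².
√(D² + v²x²) = √(0.0104² + 0.106² × 23.9²) = 2.533; v² = 0.011236.
t = (2.533 − 0.0104)/0.011236 = 225 days (vs. the pure-advection estimate x/v = 225 d).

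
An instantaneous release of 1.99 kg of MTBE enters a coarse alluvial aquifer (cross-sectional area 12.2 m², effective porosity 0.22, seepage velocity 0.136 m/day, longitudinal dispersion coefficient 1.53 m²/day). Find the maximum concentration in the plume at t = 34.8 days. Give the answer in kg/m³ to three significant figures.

0.0287 kg/m³

The peak of an instantaneous 1D plume sits at x = vt; there the Gaussian factor is 1 and C_max = M/(n_e·A·√(4πDt)), where n_e·A is the pore area the mass is dissolved in.
√(4πDt) = √(4π × 1.53 × 34.8) = 25.87 m, so C_max = 1.99/(0.22 × 12.2 × 25.87) = 0.0287 kg/m³.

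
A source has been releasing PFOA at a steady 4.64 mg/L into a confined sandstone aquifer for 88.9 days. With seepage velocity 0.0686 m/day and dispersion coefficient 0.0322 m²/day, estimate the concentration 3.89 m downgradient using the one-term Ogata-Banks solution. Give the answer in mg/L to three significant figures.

3.81 mg/L

For a continuous step input, C/C₀ ≈ ½·erfc((x−vt)/(2√(Dt))).
vt = 0.0686 × 88.9 = 6.09854 m and 2√(Dt) = 2√(0.0322 × 88.9) = 3.384 m.
Argument (x−vt)/(2√(Dt)) = (3.89 − 6.09854)/3.384 = -0.6526; ½·erfc(-0.6526) = 0.8220.
C = 4.64 × 0.8220 = 3.81 mg/L.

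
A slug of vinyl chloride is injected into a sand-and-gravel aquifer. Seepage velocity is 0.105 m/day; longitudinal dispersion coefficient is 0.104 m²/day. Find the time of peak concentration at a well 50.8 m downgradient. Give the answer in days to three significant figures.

474 days

For the 1D instantaneous-source solution, setting ∂C/∂t = 0 at fixed x gives v²t² + 2Dt − x² = 0, so t = (√(D² + v²x²) − D)/v².
√(D² + v²x²) = √(0.104² + 0.105² × 50.8²) = 5.335; v² = 0.011025.
t = (5.335 − 0.104)/0.011025 = 474 days (vs. the pure-advection estimate x/v = 484 d).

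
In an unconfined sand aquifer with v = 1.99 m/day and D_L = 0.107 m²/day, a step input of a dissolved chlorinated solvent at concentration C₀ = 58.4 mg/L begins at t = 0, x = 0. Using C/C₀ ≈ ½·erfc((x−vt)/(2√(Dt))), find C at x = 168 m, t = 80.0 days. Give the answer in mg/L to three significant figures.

For a continuous step input, C/C₀ ≈ ½·erfc((x−vt)/(2√(Dt))).
vt = 1.99 × 80.0 = 159.2 m and 2√(Dt) = 2√(0.107 × 80.0) = 5.851 m.
Argument (x−vt)/(2√(Dt)) = (168 − 159.2)/5.851 = 1.504; ½·erfc(1.504) = 0.01671.
C = 58.4 × 0.01671 = 0.976 mg/L.

0.976 mg/L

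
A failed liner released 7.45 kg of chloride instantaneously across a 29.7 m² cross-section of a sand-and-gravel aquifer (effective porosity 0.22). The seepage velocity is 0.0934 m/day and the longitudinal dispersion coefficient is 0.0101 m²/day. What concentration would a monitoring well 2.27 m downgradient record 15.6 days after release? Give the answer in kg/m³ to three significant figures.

For an instantaneous plane source, C(x,t) = M/(n_e·A·√(4πDt)) · exp(−(x−vt)²/(4Dt)), with n_e·A the pore (flow) area.
Plume center vt = 0.0934 × 15.6 = 1.45704 m, so the well at 2.27 m is 0.81296 m downgradient of the peak.
√(4πDt) = 1.407 m, giving peak height M/(n_e·A·√(4πDt)) = 7.45/(0.22 × 29.7 × 1.407) = 0.8104 kg/m³.
(x−vt)²/(4Dt) = (0.81296)²/(4 × 0.0101 × 15.6) = 1.049; exp(−1.049) = 0.3503.
C = 0.8104 × 0.3503 = 0.284 kg/m³.

0.284 kg/m³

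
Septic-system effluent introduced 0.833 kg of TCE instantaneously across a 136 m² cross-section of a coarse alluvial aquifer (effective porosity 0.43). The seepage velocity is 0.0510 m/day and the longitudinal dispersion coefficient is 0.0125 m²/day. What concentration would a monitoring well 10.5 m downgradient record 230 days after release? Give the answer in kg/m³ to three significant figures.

For an instantaneous plane source, C(x,t) = M/(n_e·A·√(4πDt)) · exp(−(x−vt)²/(4Dt)), with n_e·A the pore (flow) area.
Plume center vt = 0.0510 × 230 = 11.73 m, so the well at 10.5 m is 1.23 m upgradient of the peak.
√(4πDt) = 6.011 m, giving peak height M/(n_e·A·√(4πDt)) = 0.833/(0.43 × 136 × 6.011) = 0.002370 kg/m³.
(x−vt)²/(4Dt) = (-1.23)²/(4 × 0.0125 × 230) = 0.1316; exp(−0.1316) = 0.8767.
C = 0.002370 × 0.8767 = 0.00208 kg/m³.

0.00208 kg/m³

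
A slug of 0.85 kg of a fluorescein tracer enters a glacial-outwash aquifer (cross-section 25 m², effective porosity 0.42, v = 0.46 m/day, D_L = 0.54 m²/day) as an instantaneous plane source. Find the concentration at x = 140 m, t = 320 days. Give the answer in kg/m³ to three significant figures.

For an instantaneous plane source, C(x,t) = M/(n_e·A·√(4πDt)) · exp(−(x−vt)²/(4Dt)), with n_e·A the pore (flow) area.
Plume center vt = 0.46 × 320 = 147.2 m, so the well at 140 m is 7.2 m upgradient of the peak.
√(4πDt) = 46.60 m, giving peak height M/(n_e·A·√(4πDt)) = 0.85/(0.42 × 25 × 46.60) = 0.001737 kg/m³.
(x−vt)²/(4Dt) = (-7.2)²/(4 × 0.54 × 320) = 0.07500; exp(−0.07500) = 0.9277.
C = 0.001737 × 0.9277 = 0.00161 kg/m³.

0.00161 kg/m³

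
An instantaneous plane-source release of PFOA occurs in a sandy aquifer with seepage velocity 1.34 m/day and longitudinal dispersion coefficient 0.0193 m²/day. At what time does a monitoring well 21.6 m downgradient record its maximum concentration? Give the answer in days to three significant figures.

16.1 days

For the 1D instantaneous-source solution, setting ∂C/∂t = 0 at fixed x gives v²t² + 2Dt − x² = 0, so t = (√(D² + v²x²) − D)/v².
√(D² + v²x²) = √(0.0193² + 1.34² × 21.6²) = 28.94; v² = 1.7956.
t = (28.94 − 0.0193)/1.7956 = 16.1 days (vs. the pure-advection estimate x/v = 16.1 d).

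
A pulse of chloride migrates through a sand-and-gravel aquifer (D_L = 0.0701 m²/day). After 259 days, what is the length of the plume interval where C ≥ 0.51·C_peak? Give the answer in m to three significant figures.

14.0 m

The plume is Gaussian with σ = √(2Dt) = √(2 × 0.0701 × 259) = 6.026 m.
C/C_peak = exp(−Δx²/(2σ²)) = 0.51 ⇒ Δx = σ·√(−2 ln 0.51) = 6.026 × 1.160 = 6.990 m.
Width = 2Δx = 14.0 m.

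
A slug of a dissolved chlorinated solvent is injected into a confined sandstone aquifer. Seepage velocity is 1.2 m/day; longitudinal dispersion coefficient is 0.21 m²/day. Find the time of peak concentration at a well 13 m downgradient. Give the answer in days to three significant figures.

For the 1D instantaneous-source solution, setting ∂C/∂t = 0 at fixed x gives v²t² + 2Dt − x² = 0, so t = (√(D² + v²x²) − D)/v².
√(D² + v²x²) = √(0.21² + 1.2² × 13²) = 15.60; v² = 1.44.
t = (15.60 − 0.21)/1.44 = 10.7 days (vs. the pure-advection estimate x/v = 10.8 d).

10.7 days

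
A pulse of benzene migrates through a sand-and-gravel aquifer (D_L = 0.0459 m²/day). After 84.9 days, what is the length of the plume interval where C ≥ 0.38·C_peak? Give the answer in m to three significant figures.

7.77 m

The plume is Gaussian with σ = √(2Dt) = √(2 × 0.0459 × 84.9) = 2.792 m.
C/C_peak = exp(−Δx²/(2σ²)) = 0.38 ⇒ Δx = σ·√(−2 ln 0.38) = 2.792 × 1.391 = 3.884 m.
Width = 2Δx = 7.77 m.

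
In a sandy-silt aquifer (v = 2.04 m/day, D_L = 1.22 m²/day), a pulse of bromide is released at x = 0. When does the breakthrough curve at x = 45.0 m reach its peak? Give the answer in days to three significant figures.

For the 1D instantaneous-source solution, setting ∂C/∂t = 0 at fixed x gives v²t² + 2Dt − x² = 0, so t = (√(D² + v²x²) − D)/v².
√(D² + v²x²) = √(1.22² + 2.04² × 45.0²) = 91.81; v² = 4.1616.
t = (91.81 − 1.22)/4.1616 = 21.8 days (vs. the pure-advection estimate x/v = 22.1 d).

21.8 days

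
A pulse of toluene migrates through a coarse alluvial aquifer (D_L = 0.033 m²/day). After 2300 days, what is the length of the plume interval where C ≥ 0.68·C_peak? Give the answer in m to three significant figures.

The plume is Gaussian with σ = √(2Dt) = √(2 × 0.033 × 2300) = 12.32 m.
C/C_peak = exp(−Δx²/(2σ²)) = 0.68 ⇒ Δx = σ·√(−2 ln 0.68) = 12.32 × 0.8783 = 10.82 m.
Width = 2Δx = 21.6 m.

21.6 m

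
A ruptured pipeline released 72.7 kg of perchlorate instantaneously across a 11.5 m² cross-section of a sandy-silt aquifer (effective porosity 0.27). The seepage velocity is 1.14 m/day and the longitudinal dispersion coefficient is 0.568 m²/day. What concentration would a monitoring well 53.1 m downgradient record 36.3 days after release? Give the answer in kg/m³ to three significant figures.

0.275 kg/m³

For an instantaneous plane source, C(x,t) = M/(n_e·A·√(4πDt)) · exp(−(x−vt)²/(4Dt)), with n_e·A the pore (flow) area.
Plume center vt = 1.14 × 36.3 = 41.382 m, so the well at 53.1 m is 11.718 m downgradient of the peak.
√(4πDt) = 16.10 m, giving peak height M/(n_e·A·√(4πDt)) = 72.7/(0.27 × 11.5 × 16.10) = 1.454 kg/m³.
(x−vt)²/(4Dt) = (11.718)²/(4 × 0.568 × 36.3) = 1.665; exp(−1.665) = 0.1892.
C = 1.454 × 0.1892 = 0.275 kg/m³.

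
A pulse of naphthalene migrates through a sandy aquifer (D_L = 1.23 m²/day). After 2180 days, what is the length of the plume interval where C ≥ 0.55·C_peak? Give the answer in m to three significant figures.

The plume is Gaussian with σ = √(2Dt) = √(2 × 1.23 × 2180) = 73.23 m.
C/C_peak = exp(−Δx²/(2σ²)) = 0.55 ⇒ Δx = σ·√(−2 ln 0.55) = 73.23 × 1.093 = 80.04 m.
Width = 2Δx = 160 m.

160 m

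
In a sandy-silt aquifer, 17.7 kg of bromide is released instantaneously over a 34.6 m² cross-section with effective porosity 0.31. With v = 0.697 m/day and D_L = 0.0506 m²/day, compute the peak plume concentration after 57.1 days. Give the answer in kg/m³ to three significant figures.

The peak of an instantaneous 1D plume sits at x = vt; there the Gaussian factor is 1 and C_max = M/(n_e·A·√(4πDt)), where n_e·A is the pore area the mass is dissolved in.
√(4πDt) = √(4π × 0.0506 × 57.1) = 6.026 m, so C_max = 17.7/(0.31 × 34.6 × 6.026) = 0.274 kg/m³.

0.274 kg/m³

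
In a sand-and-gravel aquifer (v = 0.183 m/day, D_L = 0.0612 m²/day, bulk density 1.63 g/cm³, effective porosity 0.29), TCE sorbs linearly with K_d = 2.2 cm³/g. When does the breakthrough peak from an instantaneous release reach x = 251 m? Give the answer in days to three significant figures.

Retardation factor R = 1 + ρ_b·K_d/n = 1 + 1.63 × 2.2/0.29 = 13.37.
Sorption retards both mechanisms: v_R = v/R = 0.01369 m/day, D_R = D/R = 0.004577 m²/day.
Peak time from v_R²t² + 2D_R t − x² = 0: t = (√(D_R² + v_R²x²) − D_R)/v_R².
√(D_R² + v_R²x²) = √(0.004577² + 0.01369² × 251²) = 3.436; v_R² = 0.0001874.
t = (3.436 − 0.004577)/0.0001874 = 18300 days.

18300 days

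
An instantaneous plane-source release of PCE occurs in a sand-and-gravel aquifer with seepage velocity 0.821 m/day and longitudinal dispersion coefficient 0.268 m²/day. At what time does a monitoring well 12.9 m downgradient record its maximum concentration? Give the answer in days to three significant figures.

For the 1D instantaneous-source solution, setting ∂C/∂t = 0 at fixed x gives v²t² + 2Dt − x² = 0, so t = (√(D² + v²x²) − D)/v².
√(D² + v²x²) = √(0.268² + 0.821² × 12.9²) = 10.59; v² = 0.674041.
t = (10.59 − 0.268)/0.674041 = 15.3 days (vs. the pure-advection estimate x/v = 15.7 d).

15.3 days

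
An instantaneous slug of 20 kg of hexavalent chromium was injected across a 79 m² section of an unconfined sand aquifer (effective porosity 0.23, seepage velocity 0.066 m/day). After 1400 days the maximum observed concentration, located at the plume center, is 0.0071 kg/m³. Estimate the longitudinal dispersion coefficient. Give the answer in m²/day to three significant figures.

1.37 m²/day

At the plume center C_max = M/(n_e·A·√(4πDt)), so D = M²/(4πt·(n_e·A·C_max)²).
n_e·A·C_max = 0.23 × 79 × 0.0071 = 0.1290 kg/m.
D = 20²/(4π × 1400 × 0.1290²) = 1.37 m²/day.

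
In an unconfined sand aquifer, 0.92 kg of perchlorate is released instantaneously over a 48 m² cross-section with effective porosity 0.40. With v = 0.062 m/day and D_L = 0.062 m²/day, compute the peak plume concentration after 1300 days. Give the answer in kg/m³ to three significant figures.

The peak of an instantaneous 1D plume sits at x = vt; there the Gaussian factor is 1 and C_max = M/(n_e·A·√(4πDt)), where n_e·A is the pore area the mass is dissolved in.
√(4πDt) = √(4π × 0.062 × 1300) = 31.83 m, so C_max = 0.92/(0.40 × 48 × 31.83) = 0.00151 kg/m³.

0.00151 kg/m³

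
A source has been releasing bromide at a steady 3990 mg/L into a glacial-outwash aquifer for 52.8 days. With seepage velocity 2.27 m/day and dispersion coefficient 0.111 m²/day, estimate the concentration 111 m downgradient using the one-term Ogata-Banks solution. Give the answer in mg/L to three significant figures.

3970 mg/L

For a continuous step input, C/C₀ ≈ ½·erfc((x−vt)/(2√(Dt))).
vt = 2.27 × 52.8 = 119.856 m and 2√(Dt) = 2√(0.111 × 52.8) = 4.842 m.
Argument (x−vt)/(2√(Dt)) = (111 − 119.856)/4.842 = -1.829; ½·erfc(-1.829) = 0.9952.
C = 3990 × 0.9952 = 3970 mg/L.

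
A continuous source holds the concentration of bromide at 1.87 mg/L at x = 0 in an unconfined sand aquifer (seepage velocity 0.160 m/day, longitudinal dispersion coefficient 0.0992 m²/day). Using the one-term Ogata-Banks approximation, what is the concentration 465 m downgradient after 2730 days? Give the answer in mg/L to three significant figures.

For a continuous step input, C/C₀ ≈ ½·erfc((x−vt)/(2√(Dt))).
vt = 0.160 × 2730 = 436.8 m and 2√(Dt) = 2√(0.0992 × 2730) = 32.91 m.
Argument (x−vt)/(2√(Dt)) = (465 − 436.8)/32.91 = 0.8569; ½·erfc(0.8569) = 0.1128.
C = 1.87 × 0.1128 = 0.211 mg/L.

0.211 mg/L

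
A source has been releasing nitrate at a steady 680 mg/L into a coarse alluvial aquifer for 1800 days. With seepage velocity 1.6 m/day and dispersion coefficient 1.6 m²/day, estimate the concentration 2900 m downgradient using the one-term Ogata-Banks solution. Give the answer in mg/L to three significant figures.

269 mg/L

For a continuous step input, C/C₀ ≈ ½·erfc((x−vt)/(2√(Dt))).
vt = 1.6 × 1800 = 2880 m and 2√(Dt) = 2√(1.6 × 1800) = 107.3 m.
Argument (x−vt)/(2√(Dt)) = (2900 − 2880)/107.3 = 0.1864; ½·erfc(0.1864) = 0.3960.
C = 680 × 0.3960 = 269 mg/L.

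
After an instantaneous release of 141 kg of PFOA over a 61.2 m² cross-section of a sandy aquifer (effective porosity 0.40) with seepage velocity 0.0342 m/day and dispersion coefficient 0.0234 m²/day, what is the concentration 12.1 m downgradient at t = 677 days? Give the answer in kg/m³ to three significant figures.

0.0594 kg/m³

For an instantaneous plane source, C(x,t) = M/(n_e·A·√(4πDt)) · exp(−(x−vt)²/(4Dt)), with n_e·A the pore (flow) area.
Plume center vt = 0.0342 × 677 = 23.1534 m, so the well at 12.1 m is 11.0534 m upgradient of the peak.
√(4πDt) = 14.11 m, giving peak height M/(n_e·A·√(4πDt)) = 141/(0.40 × 61.2 × 14.11) = 0.4082 kg/m³.
(x−vt)²/(4Dt) = (-11.0534)²/(4 × 0.0234 × 677) = 1.928; exp(−1.928) = 0.1454.
C = 0.4082 × 0.1454 = 0.0594 kg/m³.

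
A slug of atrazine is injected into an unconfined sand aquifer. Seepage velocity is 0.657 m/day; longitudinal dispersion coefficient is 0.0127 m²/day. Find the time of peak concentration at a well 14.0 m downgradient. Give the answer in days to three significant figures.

For the 1D instantaneous-source solution, setting ∂C/∂t = 0 at fixed x gives v²t² + 2Dt − x² = 0, so t = (√(D² + v²x²) − D)/v².
√(D² + v²x²) = √(0.0127² + 0.657² × 14.0²) = 9.198; v² = 0.431649.
t = (9.198 − 0.0127)/0.431649 = 21.3 days (vs. the pure-advection estimate x/v = 21.3 d).

21.3 days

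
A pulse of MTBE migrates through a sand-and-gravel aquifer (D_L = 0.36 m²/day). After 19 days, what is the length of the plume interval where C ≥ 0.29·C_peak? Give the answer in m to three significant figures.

The plume is Gaussian with σ = √(2Dt) = √(2 × 0.36 × 19) = 3.699 m.
C/C_peak = exp(−Δx²/(2σ²)) = 0.29 ⇒ Δx = σ·√(−2 ln 0.29) = 3.699 × 1.573 = 5.819 m.
Width = 2Δx = 11.6 m.

11.6 m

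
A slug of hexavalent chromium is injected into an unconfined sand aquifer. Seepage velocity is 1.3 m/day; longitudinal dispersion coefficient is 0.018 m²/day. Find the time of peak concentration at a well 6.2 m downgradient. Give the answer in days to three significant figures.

For the 1D instantaneous-source solution, setting ∂C/∂t = 0 at fixed x gives v²t² + 2Dt − x² = 0, so t = (√(D² + v²x²) − D)/v².
√(D² + v²x²) = √(0.018² + 1.3² × 6.2²) = 8.060; v² = 1.69.
t = (8.060 − 0.018)/1.69 = 4.76 days (vs. the pure-advection estimate x/v = 4.77 d).

4.76 days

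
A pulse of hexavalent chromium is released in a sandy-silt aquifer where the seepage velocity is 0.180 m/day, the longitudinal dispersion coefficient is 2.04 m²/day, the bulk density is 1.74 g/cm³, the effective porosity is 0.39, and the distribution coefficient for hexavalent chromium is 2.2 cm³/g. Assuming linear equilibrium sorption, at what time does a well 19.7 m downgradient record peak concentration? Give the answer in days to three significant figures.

685 days

Retardation factor R = 1 + ρ_b·K_d/n = 1 + 1.74 × 2.2/0.39 = 10.82.
Sorption retards both mechanisms: v_R = v/R = 0.01664 m/day, D_R = D/R = 0.1885 m²/day.
Peak time from v_R²t² + 2D_R t − x² = 0: t = (√(D_R² + v_R²x²) − D_R)/v_R².
√(D_R² + v_R²x²) = √(0.1885² + 0.01664² × 19.7²) = 0.3781; v_R² = 0.0002769.
t = (0.3781 − 0.1885)/0.0002769 = 685 days.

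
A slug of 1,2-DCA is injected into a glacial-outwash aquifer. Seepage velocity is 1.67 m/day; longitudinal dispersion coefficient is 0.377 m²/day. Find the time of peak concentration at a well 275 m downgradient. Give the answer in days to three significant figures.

For the 1D instantaneous-source solution, setting ∂C/∂t = 0 at fixed x gives v²t² + 2Dt − x² = 0, so t = (√(D² + v²x²) − D)/v².
√(D² + v²x²) = √(0.377² + 1.67² × 275²) = 459.3; v² = 2.7889.
t = (459.3 − 0.377)/2.7889 = 165 days (vs. the pure-advection estimate x/v = 165 d).

165 days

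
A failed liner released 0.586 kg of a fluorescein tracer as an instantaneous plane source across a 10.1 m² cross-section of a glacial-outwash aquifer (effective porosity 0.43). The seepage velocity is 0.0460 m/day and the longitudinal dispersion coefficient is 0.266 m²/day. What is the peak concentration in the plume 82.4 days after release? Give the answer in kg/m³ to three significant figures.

0.00813 kg/m³

The peak of an instantaneous 1D plume sits at x = vt; there the Gaussian factor is 1 and C_max = M/(n_e·A·√(4πDt)), where n_e·A is the pore area the mass is dissolved in.
√(4πDt) = √(4π × 0.266 × 82.4) = 16.60 m, so C_max = 0.586/(0.43 × 10.1 × 16.60) = 0.00813 kg/m³.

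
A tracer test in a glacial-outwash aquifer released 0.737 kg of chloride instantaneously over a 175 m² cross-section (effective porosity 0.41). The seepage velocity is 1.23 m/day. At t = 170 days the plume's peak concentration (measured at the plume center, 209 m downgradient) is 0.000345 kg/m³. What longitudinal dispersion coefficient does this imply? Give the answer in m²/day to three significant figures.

At the plume center C_max = M/(n_e·A·√(4πDt)), so D = M²/(4πt·(n_e·A·C_max)²).
n_e·A·C_max = 0.41 × 175 × 0.000345 = 0.02475 kg/m.
D = 0.737²/(4π × 170 × 0.02475²) = 0.415 m²/day.

0.415 m²/day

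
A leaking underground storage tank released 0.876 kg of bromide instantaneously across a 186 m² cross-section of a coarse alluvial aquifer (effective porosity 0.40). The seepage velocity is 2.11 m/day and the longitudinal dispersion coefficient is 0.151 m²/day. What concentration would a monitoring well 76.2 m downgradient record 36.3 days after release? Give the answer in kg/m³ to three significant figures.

0.00141 kg/m³

For an instantaneous plane source, C(x,t) = M/(n_e·A·√(4πDt)) · exp(−(x−vt)²/(4Dt)), with n_e·A the pore (flow) area.
Plume center vt = 2.11 × 36.3 = 76.593 m, so the well at 76.2 m is 0.393 m upgradient of the peak.
√(4πDt) = 8.299 m, giving peak height M/(n_e·A·√(4πDt)) = 0.876/(0.40 × 186 × 8.299) = 0.001419 kg/m³.
(x−vt)²/(4Dt) = (-0.393)²/(4 × 0.151 × 36.3) = 0.007044; exp(−0.007044) = 0.9930.
C = 0.001419 × 0.9930 = 0.00141 kg/m³.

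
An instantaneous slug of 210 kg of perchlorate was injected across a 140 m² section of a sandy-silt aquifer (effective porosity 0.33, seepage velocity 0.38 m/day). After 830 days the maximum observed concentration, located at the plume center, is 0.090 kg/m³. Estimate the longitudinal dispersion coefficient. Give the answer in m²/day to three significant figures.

At the plume center C_max = M/(n_e·A·√(4πDt)), so D = M²/(4πt·(n_e·A·C_max)²).
n_e·A·C_max = 0.33 × 140 × 0.090 = 4.158 kg/m.
D = 210²/(4π × 830 × 4.158²) = 0.245 m²/day.

0.245 m²/day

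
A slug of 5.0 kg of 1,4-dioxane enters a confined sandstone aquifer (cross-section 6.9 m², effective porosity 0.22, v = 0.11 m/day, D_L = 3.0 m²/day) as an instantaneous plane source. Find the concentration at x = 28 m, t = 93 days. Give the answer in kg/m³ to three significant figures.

0.0419 kg/m³

For an instantaneous plane source, C(x,t) = M/(n_e·A·√(4πDt)) · exp(−(x−vt)²/(4Dt)), with n_e·A the pore (flow) area.
Plume center vt = 0.11 × 93 = 10.23 m, so the well at 28 m is 17.77 m downgradient of the peak.
√(4πDt) = 59.21 m, giving peak height M/(n_e·A·√(4πDt)) = 5.0/(0.22 × 6.9 × 59.21) = 0.05563 kg/m³.
(x−vt)²/(4Dt) = (17.77)²/(4 × 3.0 × 93) = 0.2830; exp(−0.2830) = 0.7535.
C = 0.05563 × 0.7535 = 0.0419 kg/m³.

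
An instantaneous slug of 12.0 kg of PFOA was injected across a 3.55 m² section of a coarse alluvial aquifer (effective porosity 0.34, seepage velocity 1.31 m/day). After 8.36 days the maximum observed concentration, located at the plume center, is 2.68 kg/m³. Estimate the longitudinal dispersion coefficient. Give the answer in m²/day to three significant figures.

At the plume center C_max = M/(n_e·A·√(4πDt)), so D = M²/(4πt·(n_e·A·C_max)²).
n_e·A·C_max = 0.34 × 3.55 × 2.68 = 3.235 kg/m.
D = 12.0²/(4π × 8.36 × 3.235²) = 0.131 m²/day.

0.131 m²/day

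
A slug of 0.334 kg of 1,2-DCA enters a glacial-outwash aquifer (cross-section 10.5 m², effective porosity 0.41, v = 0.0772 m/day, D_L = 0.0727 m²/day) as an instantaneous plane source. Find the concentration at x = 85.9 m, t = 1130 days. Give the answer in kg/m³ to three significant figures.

0.00240 kg/m³

For an instantaneous plane source, C(x,t) = M/(n_e·A·√(4πDt)) · exp(−(x−vt)²/(4Dt)), with n_e·A the pore (flow) area.
Plume center vt = 0.0772 × 1130 = 87.236 m, so the well at 85.9 m is 1.336 m upgradient of the peak.
√(4πDt) = 32.13 m, giving peak height M/(n_e·A·√(4πDt)) = 0.334/(0.41 × 10.5 × 32.13) = 0.002415 kg/m³.
(x−vt)²/(4Dt) = (-1.336)²/(4 × 0.0727 × 1130) = 0.005432; exp(−0.005432) = 0.9946.
C = 0.002415 × 0.9946 = 0.00240 kg/m³.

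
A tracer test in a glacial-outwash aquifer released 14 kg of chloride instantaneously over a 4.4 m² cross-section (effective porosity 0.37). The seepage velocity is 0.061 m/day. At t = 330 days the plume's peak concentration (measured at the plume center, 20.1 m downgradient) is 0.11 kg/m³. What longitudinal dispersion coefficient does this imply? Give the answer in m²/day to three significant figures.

1.47 m²/day

At the plume center C_max = M/(n_e·A·√(4πDt)), so D = M²/(4πt·(n_e·A·C_max)²).
n_e·A·C_max = 0.37 × 4.4 × 0.11 = 0.1791 kg/m.
D = 14²/(4π × 330 × 0.1791²) = 1.47 m²/day.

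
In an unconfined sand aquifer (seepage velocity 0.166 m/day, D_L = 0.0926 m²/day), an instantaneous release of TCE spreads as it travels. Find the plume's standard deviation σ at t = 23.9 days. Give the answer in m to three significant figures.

Dispersive spreading gives a Gaussian with σ² = 2Dt; advection only shifts the center.
σ = √(2 × 0.0926 × 23.9) = 2.10 m.

2.10 m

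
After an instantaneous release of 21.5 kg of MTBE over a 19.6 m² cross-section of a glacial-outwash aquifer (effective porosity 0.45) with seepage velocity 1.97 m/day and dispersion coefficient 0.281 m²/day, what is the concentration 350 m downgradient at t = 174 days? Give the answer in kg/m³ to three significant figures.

For an instantaneous plane source, C(x,t) = M/(n_e·A·√(4πDt)) · exp(−(x−vt)²/(4Dt)), with n_e·A the pore (flow) area.
Plume center vt = 1.97 × 174 = 342.78 m, so the well at 350 m is 7.22 m downgradient of the peak.
√(4πDt) = 24.79 m, giving peak height M/(n_e·A·√(4πDt)) = 21.5/(0.45 × 19.6 × 24.79) = 0.09833 kg/m³.
(x−vt)²/(4Dt) = (7.22)²/(4 × 0.281 × 174) = 0.2665; exp(−0.2665) = 0.7661.
C = 0.09833 × 0.7661 = 0.0753 kg/m³.

0.0753 kg/m³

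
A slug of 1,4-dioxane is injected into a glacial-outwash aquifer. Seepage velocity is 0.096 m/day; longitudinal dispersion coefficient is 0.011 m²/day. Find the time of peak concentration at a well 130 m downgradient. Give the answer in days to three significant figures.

For the 1D instantaneous-source solution, setting ∂C/∂t = 0 at fixed x gives v²t² + 2Dt − x² = 0, so t = (√(D² + v²x²) − D)/v².
√(D² + v²x²) = √(0.011² + 0.096² × 130²) = 12.48; v² = 0.009216.
t = (12.48 − 0.011)/0.009216 = 1350 days (vs. the pure-advection estimate x/v = 1350 d).

1350 days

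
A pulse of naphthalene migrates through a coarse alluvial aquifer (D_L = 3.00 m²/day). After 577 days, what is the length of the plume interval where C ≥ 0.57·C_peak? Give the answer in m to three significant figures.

125 m

The plume is Gaussian with σ = √(2Dt) = √(2 × 3.00 × 577) = 58.84 m.
C/C_peak = exp(−Δx²/(2σ²)) = 0.57 ⇒ Δx = σ·√(−2 ln 0.57) = 58.84 × 1.060 = 62.37 m.
Width = 2Δx = 125 m.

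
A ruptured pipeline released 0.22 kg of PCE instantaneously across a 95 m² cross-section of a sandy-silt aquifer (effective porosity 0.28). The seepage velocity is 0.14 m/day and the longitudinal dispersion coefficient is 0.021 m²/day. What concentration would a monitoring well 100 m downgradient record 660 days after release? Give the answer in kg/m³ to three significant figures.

For an instantaneous plane source, C(x,t) = M/(n_e·A·√(4πDt)) · exp(−(x−vt)²/(4Dt)), with n_e·A the pore (flow) area.
Plume center vt = 0.14 × 660 = 92.4 m, so the well at 100 m is 7.6 m downgradient of the peak.
√(4πDt) = 13.20 m, giving peak height M/(n_e·A·√(4πDt)) = 0.22/(0.28 × 95 × 13.20) = 0.0006266 kg/m³.
(x−vt)²/(4Dt) = (7.6)²/(4 × 0.021 × 660) = 1.042; exp(−1.042) = 0.3527.
C = 0.0006266 × 0.3527 = 0.000221 kg/m³.

0.000221 kg/m³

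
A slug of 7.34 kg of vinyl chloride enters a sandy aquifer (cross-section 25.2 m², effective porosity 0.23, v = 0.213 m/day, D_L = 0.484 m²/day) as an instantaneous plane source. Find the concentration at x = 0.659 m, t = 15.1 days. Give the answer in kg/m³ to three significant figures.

0.106 kg/m³

For an instantaneous plane source, C(x,t) = M/(n_e·A·√(4πDt)) · exp(−(x−vt)²/(4Dt)), with n_e·A the pore (flow) area.
Plume center vt = 0.213 × 15.1 = 3.2163 m, so the well at 0.659 m is 2.5573 m upgradient of the peak.
√(4πDt) = 9.583 m, giving peak height M/(n_e·A·√(4πDt)) = 7.34/(0.23 × 25.2 × 9.583) = 0.1321 kg/m³.
(x−vt)²/(4Dt) = (-2.5573)²/(4 × 0.484 × 15.1) = 0.2237; exp(−0.2237) = 0.7996.
C = 0.1321 × 0.7996 = 0.106 kg/m³.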